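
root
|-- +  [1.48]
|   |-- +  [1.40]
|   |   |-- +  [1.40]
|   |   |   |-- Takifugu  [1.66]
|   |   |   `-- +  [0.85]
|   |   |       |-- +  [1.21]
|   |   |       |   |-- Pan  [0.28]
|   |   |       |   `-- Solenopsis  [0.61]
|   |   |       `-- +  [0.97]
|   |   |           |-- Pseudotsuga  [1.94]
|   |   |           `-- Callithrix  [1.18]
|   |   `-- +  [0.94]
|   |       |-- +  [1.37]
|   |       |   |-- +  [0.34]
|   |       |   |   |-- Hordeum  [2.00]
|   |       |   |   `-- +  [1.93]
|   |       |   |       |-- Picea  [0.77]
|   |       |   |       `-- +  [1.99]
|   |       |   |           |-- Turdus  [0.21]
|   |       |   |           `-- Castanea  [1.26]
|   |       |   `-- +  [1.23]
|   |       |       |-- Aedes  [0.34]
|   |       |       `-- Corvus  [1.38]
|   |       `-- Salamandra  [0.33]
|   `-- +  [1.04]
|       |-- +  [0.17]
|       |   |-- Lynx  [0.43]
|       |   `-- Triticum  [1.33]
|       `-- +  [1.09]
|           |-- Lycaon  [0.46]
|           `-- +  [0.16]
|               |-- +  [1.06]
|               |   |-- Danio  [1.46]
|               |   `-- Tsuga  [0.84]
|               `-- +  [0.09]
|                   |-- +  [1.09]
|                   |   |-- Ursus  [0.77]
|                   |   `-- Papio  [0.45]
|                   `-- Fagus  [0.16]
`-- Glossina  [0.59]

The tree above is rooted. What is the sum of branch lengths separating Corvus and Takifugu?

7.98

The path runs Corvus → … → MRCA → … → Takifugu; the MRCA is the node subtending ((Takifugu,((Pan,Solenopsis),(Pseudotsuga,Callithrix))),(((Hordeum,(Picea,(Turdus,Castanea))),(Aedes,Corvus)),Salamandra)).
Branch lengths along that path: 1.38 + 1.23 + 1.37 + 0.94 + 1.40 + 1.66 = 7.98.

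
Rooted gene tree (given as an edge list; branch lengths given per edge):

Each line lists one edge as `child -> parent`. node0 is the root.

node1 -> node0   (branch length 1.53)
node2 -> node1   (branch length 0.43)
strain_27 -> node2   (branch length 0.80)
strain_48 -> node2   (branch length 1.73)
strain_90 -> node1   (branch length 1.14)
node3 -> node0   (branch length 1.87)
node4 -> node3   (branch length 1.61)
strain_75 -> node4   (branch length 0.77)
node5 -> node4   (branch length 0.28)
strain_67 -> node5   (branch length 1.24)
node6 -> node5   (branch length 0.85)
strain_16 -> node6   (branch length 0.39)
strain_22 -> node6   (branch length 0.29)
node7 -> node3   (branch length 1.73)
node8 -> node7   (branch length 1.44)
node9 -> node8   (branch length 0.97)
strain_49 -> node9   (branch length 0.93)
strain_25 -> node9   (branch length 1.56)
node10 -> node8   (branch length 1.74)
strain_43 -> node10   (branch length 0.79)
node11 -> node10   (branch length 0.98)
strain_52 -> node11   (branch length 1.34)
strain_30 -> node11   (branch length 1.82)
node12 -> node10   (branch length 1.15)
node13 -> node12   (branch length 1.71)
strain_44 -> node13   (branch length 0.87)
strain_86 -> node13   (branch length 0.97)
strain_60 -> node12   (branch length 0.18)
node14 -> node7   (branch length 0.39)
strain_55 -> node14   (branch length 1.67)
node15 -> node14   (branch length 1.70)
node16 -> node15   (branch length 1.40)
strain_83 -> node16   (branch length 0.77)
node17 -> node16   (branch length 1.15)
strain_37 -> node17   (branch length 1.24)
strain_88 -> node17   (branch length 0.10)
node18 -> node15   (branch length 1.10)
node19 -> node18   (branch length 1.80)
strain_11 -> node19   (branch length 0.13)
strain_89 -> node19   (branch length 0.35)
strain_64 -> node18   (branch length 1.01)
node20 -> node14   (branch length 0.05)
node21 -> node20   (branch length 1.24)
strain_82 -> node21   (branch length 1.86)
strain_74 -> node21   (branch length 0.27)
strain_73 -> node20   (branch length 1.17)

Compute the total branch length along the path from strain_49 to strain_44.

The path runs strain_49 → … → MRCA → … → strain_44; the MRCA is the node subtending ((strain_49,strain_25),(strain_43,(strain_52,strain_30),((strain_44,strain_86),strain_60))).
Branch lengths along that path: 0.93 + 0.97 + 1.74 + 1.15 + 1.71 + 0.87 = 7.37.

7.37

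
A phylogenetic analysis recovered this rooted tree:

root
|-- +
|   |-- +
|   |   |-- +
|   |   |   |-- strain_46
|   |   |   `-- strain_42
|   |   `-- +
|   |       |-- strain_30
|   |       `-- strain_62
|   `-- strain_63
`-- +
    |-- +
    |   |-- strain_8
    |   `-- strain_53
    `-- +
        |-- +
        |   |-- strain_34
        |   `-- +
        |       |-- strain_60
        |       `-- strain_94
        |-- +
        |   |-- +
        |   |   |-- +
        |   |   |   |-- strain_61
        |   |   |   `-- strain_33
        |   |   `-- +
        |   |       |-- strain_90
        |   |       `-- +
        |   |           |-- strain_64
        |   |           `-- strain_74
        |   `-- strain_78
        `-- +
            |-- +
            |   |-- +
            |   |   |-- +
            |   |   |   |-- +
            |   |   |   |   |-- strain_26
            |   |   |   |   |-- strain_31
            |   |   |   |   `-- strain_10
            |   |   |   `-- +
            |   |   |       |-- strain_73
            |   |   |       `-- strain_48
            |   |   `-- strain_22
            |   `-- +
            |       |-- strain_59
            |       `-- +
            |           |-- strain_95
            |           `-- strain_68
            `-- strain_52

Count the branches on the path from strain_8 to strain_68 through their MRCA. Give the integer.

The MRCA of strain_8 and strain_68 is the node subtending ((strain_8,strain_53),((strain_34,(strain_60,strain_94)),(((strain_61,strain_33),(strain_90,(strain_64,strain_74))),strain_78),(((((strain_26,strain_31,strain_10),(strain_73,strain_48)),strain_22),(strain_59,(strain_95,strain_68))),strain_52))).
From strain_8 up to that node: 2 branches. From strain_68 up to the same node: 6 branches. Total: 2 + 6 = 8.

8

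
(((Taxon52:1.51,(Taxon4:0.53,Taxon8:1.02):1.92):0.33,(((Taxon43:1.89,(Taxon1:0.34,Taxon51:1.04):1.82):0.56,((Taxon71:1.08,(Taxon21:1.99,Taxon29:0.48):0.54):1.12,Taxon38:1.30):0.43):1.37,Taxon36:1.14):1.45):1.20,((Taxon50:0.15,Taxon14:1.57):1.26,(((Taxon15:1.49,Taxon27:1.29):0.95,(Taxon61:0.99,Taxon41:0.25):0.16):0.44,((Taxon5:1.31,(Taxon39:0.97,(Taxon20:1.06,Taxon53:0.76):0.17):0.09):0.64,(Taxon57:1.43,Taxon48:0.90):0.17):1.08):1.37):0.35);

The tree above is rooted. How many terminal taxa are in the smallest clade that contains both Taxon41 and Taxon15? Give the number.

The MRCA of Taxon41 and Taxon15 is the node subtending ((Taxon15,Taxon27),(Taxon61,Taxon41)).
That clade contains 4 terminal taxa: Taxon15, Taxon27, Taxon41, Taxon61.

4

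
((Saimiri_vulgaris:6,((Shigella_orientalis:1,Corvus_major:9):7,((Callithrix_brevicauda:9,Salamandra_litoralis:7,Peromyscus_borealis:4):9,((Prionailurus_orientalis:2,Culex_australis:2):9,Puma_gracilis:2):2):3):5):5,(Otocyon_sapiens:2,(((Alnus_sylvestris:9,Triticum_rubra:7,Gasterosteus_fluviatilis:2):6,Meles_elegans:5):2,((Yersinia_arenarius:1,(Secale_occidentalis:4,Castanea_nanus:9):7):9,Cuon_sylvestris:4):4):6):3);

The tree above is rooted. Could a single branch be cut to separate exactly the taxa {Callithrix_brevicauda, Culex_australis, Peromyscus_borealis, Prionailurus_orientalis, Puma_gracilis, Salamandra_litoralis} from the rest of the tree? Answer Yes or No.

The most recent common ancestor of these taxa subtends ((Callithrix_brevicauda,Salamandra_litoralis,Peromyscus_borealis),((Prionailurus_orientalis,Culex_australis),Puma_gracilis)).
That clade has exactly 6 tips — every listed taxon and nothing else — so the group is monophyletic.

Yes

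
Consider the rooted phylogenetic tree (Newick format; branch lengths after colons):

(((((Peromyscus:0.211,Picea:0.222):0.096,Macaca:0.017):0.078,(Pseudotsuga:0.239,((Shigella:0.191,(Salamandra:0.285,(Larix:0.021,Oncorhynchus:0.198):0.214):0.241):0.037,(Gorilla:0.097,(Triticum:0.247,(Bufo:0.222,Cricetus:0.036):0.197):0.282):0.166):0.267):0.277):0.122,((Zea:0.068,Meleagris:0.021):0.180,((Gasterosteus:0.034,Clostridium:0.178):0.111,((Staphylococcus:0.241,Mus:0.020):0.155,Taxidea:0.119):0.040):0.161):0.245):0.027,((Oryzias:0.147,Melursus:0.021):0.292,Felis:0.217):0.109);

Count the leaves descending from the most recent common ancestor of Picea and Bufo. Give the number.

12

The MRCA of Picea and Bufo is the node subtending (((Peromyscus,Picea),Macaca),(Pseudotsuga,((Shigella,(Salamandra,(Larix,Oncorhynchus))),(Gorilla,(Triticum,(Bufo,Cricetus)))))).
That clade contains 12 terminal taxa: Bufo, Cricetus, Gorilla, Larix, Macaca, Oncorhynchus, Peromyscus, Picea, Pseudotsuga, Salamandra, Shigella, Triticum.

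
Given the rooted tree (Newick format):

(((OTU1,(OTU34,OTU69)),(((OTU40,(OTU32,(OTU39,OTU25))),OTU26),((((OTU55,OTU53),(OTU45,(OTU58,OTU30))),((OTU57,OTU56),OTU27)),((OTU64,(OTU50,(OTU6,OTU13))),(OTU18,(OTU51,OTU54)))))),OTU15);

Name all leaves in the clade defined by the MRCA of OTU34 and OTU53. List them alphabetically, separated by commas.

OTU1, OTU13, OTU18, OTU25, OTU26, OTU27, OTU30, OTU32, OTU34, OTU39, OTU40, OTU45, OTU50, OTU51, OTU53, OTU54, OTU55, OTU56, OTU57, OTU58, OTU6, OTU64, OTU69

Tracing OTU34: it sits inside (OTU34,OTU69).
Tracing OTU53: it sits inside (OTU55,OTU53).
The smallest clade enclosing both is ((OTU1,(OTU34,OTU69)),(((OTU40,(OTU32,(OTU39,OTU25))),OTU26),((((OTU55,OTU53),(OTU45,(OTU58,OTU30))),((OTU57,OTU56),OTU27)),((OTU64,(OTU50,(OTU6,OTU13))),(OTU18,(OTU51,OTU54)))))); the answer is its 23 terminal taxa in alphabetical order.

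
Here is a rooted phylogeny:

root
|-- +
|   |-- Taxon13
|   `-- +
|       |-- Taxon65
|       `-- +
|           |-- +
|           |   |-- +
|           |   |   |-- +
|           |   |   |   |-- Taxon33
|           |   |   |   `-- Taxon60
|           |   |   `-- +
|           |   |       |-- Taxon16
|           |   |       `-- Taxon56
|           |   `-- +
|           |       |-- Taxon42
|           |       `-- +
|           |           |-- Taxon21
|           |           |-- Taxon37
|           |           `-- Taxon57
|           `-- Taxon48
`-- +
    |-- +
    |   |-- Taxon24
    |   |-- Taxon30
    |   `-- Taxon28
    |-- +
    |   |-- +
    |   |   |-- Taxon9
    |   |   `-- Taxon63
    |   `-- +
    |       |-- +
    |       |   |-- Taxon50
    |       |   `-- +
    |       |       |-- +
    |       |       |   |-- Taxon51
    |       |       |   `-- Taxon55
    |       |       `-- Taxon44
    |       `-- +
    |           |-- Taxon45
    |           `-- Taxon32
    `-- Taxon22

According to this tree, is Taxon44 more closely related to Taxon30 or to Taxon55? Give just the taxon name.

Taxon55

The MRCA of Taxon44 and Taxon55 subtends ((Taxon51,Taxon55),Taxon44) (3 taxa).
The MRCA of Taxon44 and Taxon30 subtends ((Taxon24,Taxon30,Taxon28),((Taxon9,Taxon63),((Taxon50,((Taxon51,Taxon55),Taxon44)),(Taxon45,Taxon32))),Taxon22) (12 taxa).
The first is nested inside the second, so Taxon44 shares a more recent common ancestor with Taxon55.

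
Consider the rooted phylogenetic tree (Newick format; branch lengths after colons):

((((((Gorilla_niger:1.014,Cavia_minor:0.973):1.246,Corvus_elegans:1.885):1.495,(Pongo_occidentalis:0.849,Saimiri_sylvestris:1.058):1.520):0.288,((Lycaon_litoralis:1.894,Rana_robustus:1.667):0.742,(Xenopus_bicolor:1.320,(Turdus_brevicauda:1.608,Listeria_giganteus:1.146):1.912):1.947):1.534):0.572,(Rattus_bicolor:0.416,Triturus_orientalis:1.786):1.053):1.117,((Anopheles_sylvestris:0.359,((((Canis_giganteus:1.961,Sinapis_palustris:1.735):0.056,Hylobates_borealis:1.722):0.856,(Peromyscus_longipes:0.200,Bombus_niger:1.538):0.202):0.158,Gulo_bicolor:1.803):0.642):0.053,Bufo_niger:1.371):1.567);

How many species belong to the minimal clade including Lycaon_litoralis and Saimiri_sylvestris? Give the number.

10

The MRCA of Lycaon_litoralis and Saimiri_sylvestris is the node subtending ((((Gorilla_niger,Cavia_minor),Corvus_elegans),(Pongo_occidentalis,Saimiri_sylvestris)),((Lycaon_litoralis,Rana_robustus),(Xenopus_bicolor,(Turdus_brevicauda,Listeria_giganteus)))).
That clade contains 10 terminal taxa: Cavia_minor, Corvus_elegans, Gorilla_niger, Listeria_giganteus, Lycaon_litoralis, Pongo_occidentalis, Rana_robustus, Saimiri_sylvestris, Turdus_brevicauda, Xenopus_bicolor.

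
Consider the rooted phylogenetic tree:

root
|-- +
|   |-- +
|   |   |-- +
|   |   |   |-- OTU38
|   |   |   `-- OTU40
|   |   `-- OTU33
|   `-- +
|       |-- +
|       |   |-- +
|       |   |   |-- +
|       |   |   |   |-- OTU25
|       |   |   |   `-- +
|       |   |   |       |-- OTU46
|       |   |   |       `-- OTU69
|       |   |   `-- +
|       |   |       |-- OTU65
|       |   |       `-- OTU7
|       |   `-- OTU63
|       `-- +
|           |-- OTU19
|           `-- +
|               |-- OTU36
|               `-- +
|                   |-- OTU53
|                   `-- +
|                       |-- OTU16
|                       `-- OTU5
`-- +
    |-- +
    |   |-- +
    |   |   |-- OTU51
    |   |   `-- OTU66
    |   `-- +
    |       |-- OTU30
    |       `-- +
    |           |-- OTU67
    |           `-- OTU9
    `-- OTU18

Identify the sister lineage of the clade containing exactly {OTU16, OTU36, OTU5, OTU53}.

OTU19

The clade containing exactly {OTU16, OTU36, OTU5, OTU53} attaches to the tree at the node subtending (OTU19,(OTU36,(OTU53,(OTU16,OTU5)))).
The other lineage descending from that same node — the sister group — is the single tip OTU19.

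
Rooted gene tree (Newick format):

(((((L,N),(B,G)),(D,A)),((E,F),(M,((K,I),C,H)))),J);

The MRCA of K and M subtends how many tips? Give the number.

The MRCA of K and M is the node subtending (M,((K,I),C,H)).
That clade contains 5 terminal taxa: C, H, I, K, M.

5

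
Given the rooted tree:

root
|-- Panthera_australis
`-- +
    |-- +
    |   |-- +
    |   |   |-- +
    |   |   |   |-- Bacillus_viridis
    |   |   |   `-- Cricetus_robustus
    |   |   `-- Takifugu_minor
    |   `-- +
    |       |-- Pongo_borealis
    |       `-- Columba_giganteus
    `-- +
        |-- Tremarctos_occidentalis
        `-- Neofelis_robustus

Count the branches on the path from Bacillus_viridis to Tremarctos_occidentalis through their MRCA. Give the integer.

6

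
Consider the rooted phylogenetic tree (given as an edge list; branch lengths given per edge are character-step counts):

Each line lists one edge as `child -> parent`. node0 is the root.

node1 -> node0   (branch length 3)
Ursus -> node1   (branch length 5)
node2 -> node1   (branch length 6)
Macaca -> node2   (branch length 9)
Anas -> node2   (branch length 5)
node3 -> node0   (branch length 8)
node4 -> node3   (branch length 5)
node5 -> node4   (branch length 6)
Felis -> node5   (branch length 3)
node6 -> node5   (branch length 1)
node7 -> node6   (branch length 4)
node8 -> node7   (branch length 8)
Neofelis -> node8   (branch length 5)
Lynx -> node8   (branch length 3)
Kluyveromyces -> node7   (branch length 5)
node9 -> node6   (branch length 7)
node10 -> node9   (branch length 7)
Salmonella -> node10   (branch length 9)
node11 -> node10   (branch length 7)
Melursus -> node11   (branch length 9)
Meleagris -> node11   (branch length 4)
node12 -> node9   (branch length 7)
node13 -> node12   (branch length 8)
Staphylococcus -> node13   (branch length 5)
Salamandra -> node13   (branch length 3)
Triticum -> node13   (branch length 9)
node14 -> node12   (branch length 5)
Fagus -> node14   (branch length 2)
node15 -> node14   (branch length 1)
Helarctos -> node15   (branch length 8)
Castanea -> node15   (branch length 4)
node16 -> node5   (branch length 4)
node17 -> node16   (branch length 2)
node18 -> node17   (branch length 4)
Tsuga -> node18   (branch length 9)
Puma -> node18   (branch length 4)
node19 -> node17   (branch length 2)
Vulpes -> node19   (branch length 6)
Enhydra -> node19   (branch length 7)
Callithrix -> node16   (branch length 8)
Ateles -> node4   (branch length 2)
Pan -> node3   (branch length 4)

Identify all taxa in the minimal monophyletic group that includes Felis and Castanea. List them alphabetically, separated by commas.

Tracing Felis: it sits inside (Felis,(((Neofelis,Lynx),Kluyveromyces),((Salmonella,(Melursus,Meleagris)),((Staphylococcus,Salamandra,Triticum),(Fagus,(Helarctos,Castanea))))),(((Tsuga,Puma),(Vulpes,Enhydra)),Callithrix)).
Tracing Castanea: it sits inside (Helarctos,Castanea).
The smallest clade enclosing both is (Felis,(((Neofelis,Lynx),Kluyveromyces),((Salmonella,(Melursus,Meleagris)),((Staphylococcus,Salamandra,Triticum),(Fagus,(Helarctos,Castanea))))),(((Tsuga,Puma),(Vulpes,Enhydra)),Callithrix)); the answer is its 18 terminal taxa in alphabetical order.

Callithrix, Castanea, Enhydra, Fagus, Felis, Helarctos, Kluyveromyces, Lynx, Meleagris, Melursus, Neofelis, Puma, Salamandra, Salmonella, Staphylococcus, Triticum, Tsuga, Vulpes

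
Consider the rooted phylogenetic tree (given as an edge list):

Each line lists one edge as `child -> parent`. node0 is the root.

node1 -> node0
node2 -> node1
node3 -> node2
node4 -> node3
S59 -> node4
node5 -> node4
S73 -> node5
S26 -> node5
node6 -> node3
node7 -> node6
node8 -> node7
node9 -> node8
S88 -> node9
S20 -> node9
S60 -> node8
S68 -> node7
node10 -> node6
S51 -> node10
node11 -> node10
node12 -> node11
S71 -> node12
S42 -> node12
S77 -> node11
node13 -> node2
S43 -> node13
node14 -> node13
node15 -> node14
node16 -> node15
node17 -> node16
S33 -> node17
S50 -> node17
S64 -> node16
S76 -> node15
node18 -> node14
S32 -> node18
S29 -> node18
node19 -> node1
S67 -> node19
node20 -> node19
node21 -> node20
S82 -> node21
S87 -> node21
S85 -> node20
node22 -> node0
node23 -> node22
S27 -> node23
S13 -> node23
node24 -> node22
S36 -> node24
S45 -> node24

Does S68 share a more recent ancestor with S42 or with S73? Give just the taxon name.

S42

The MRCA of S68 and S42 subtends ((((S88,S20),S60),S68),(S51,((S71,S42),S77))) (8 taxa).
The MRCA of S68 and S73 subtends ((S59,(S73,S26)),((((S88,S20),S60),S68),(S51,((S71,S42),S77)))) (11 taxa).
The first is nested inside the second, so S68 shares a more recent common ancestor with S42.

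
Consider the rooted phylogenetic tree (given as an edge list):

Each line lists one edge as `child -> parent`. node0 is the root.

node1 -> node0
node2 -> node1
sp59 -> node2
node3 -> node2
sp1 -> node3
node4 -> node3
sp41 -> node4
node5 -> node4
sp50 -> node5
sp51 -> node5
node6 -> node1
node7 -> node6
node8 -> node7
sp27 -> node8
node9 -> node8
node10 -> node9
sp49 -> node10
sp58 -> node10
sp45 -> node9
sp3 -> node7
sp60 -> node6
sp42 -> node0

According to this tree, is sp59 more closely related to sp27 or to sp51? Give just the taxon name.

The MRCA of sp59 and sp51 subtends (sp59,(sp1,(sp41,(sp50,sp51)))) (5 taxa).
The MRCA of sp59 and sp27 subtends ((sp59,(sp1,(sp41,(sp50,sp51)))),(((sp27,((sp49,sp58),sp45)),sp3),sp60)) (11 taxa).
The first is nested inside the second, so sp59 shares a more recent common ancestor with sp51.

sp51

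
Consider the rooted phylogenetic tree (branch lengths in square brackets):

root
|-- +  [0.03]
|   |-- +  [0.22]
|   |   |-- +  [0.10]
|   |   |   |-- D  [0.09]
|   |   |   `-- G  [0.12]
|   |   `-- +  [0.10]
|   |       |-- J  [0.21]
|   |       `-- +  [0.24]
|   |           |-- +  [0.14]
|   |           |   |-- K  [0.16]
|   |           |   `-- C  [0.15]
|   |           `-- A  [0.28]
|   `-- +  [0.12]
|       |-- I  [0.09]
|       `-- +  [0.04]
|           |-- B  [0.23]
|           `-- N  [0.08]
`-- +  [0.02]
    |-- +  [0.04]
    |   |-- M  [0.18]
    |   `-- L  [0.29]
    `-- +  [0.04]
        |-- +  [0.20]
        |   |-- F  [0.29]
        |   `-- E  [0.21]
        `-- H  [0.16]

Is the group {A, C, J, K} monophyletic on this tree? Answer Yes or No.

Yes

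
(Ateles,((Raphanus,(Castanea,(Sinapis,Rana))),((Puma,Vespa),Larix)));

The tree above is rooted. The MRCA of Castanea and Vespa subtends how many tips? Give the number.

7

The MRCA of Castanea and Vespa is the node subtending ((Raphanus,(Castanea,(Sinapis,Rana))),((Puma,Vespa),Larix)).
That clade contains 7 terminal taxa: Castanea, Larix, Puma, Rana, Raphanus, Sinapis, Vespa.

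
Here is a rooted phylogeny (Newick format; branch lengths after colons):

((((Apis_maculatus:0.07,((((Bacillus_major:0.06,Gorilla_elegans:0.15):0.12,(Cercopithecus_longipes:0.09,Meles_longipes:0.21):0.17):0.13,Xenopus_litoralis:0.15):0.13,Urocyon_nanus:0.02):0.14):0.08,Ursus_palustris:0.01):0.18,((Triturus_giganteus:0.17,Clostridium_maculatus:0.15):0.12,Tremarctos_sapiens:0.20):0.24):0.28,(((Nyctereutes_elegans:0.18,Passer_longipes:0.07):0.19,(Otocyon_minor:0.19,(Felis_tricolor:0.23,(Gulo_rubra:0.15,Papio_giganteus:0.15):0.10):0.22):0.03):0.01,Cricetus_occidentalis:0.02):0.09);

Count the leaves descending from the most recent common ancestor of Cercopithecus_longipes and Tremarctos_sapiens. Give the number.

The MRCA of Cercopithecus_longipes and Tremarctos_sapiens is the node subtending (((Apis_maculatus,((((Bacillus_major,Gorilla_elegans),(Cercopithecus_longipes,Meles_longipes)),Xenopus_litoralis),Urocyon_nanus)),Ursus_palustris),((Triturus_giganteus,Clostridium_maculatus),Tremarctos_sapiens)).
That clade contains 11 terminal taxa: Apis_maculatus, Bacillus_major, Cercopithecus_longipes, Clostridium_maculatus, Gorilla_elegans, Meles_longipes, Tremarctos_sapiens, Triturus_giganteus, Urocyon_nanus, Ursus_palustris, Xenopus_litoralis.

11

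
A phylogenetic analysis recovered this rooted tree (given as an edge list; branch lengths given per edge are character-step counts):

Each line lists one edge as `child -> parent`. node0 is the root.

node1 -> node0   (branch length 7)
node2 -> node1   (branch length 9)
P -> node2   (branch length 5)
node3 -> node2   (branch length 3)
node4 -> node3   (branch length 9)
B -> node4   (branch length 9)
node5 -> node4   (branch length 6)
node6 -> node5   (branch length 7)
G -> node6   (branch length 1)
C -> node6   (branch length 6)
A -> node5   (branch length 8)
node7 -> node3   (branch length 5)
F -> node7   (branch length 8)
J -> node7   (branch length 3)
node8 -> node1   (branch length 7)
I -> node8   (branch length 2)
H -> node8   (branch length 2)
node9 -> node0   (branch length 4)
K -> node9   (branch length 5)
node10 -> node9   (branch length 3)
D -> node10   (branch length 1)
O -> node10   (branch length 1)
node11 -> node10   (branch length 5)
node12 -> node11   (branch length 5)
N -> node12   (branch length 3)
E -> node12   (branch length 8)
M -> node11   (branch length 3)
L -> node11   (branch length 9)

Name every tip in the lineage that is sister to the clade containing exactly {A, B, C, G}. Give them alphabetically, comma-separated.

The clade containing exactly {A, B, C, G} attaches to the tree at the node subtending ((B,((G,C),A)),(F,J)).
The other lineage descending from that same node — the sister group — is (F,J); its 2 tips in alphabetical order are the answer.

F, J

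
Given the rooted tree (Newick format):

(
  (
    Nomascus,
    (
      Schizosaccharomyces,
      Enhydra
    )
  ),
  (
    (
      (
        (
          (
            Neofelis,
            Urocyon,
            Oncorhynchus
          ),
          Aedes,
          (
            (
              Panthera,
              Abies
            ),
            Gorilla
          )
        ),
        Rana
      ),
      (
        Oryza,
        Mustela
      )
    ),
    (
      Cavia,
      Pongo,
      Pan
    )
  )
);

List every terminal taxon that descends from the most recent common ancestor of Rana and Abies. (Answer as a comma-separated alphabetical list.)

Abies, Aedes, Gorilla, Neofelis, Oncorhynchus, Panthera, Rana, Urocyon

Tracing Rana: it sits inside (((Neofelis,Urocyon,Oncorhynchus),Aedes,((Panthera,Abies),Gorilla)),Rana).
Tracing Abies: it sits inside (Panthera,Abies).
The smallest clade enclosing both is (((Neofelis,Urocyon,Oncorhynchus),Aedes,((Panthera,Abies),Gorilla)),Rana); the answer is its 8 terminal taxa in alphabetical order.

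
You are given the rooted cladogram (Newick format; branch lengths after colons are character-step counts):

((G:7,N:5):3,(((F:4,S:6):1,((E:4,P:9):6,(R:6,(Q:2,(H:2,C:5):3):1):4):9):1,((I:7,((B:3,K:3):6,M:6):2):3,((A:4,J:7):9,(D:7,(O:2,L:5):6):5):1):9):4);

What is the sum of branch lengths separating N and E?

32

The path runs N → … → MRCA → … → E; the MRCA is the root of the tree.
Branch lengths along that path: 5 + 3 + 4 + 1 + 9 + 6 + 4 = 32.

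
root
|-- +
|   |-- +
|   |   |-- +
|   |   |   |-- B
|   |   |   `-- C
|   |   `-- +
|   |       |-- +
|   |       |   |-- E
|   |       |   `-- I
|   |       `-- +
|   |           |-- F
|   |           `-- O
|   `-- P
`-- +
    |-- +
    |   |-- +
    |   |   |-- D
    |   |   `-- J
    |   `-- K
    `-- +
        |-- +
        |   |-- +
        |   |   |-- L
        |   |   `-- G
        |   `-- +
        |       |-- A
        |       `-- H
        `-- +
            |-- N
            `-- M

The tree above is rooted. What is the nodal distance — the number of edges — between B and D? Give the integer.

The MRCA of B and D is the root of the tree.
From B up to that node: 4 branches. From D up to the same node: 4 branches. Total: 4 + 4 = 8.

8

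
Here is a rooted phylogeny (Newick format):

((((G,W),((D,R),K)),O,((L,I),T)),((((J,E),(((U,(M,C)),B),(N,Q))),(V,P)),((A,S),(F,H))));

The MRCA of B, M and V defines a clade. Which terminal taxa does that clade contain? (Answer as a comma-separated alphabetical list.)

B, C, E, J, M, N, P, Q, U, V

Tracing B: it sits inside ((U,(M,C)),B).
Tracing M: it sits inside (M,C).
Tracing V: it sits inside (V,P).
The smallest clade enclosing all 3 is (((J,E),(((U,(M,C)),B),(N,Q))),(V,P)); the answer is its 10 terminal taxa in alphabetical order.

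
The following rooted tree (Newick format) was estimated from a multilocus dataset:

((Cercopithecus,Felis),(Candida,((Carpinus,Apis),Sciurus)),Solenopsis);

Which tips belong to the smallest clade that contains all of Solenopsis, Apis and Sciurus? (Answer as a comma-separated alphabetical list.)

Apis, Candida, Carpinus, Cercopithecus, Felis, Sciurus, Solenopsis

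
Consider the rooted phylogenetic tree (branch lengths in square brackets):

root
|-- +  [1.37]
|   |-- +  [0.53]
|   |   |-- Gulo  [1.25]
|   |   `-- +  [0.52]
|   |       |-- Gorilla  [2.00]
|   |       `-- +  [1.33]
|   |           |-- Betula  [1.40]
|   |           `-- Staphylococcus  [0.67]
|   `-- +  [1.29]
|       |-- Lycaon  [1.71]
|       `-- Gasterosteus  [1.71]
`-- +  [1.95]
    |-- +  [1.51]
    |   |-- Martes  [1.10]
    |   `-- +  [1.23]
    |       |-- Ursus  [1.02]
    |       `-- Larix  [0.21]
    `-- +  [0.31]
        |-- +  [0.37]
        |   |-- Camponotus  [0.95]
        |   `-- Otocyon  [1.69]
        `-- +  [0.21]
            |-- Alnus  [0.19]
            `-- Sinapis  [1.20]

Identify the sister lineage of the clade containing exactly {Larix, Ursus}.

Martes

The clade containing exactly {Larix, Ursus} attaches to the tree at the node subtending (Martes,(Ursus,Larix)).
The other lineage descending from that same node — the sister group — is the single tip Martes.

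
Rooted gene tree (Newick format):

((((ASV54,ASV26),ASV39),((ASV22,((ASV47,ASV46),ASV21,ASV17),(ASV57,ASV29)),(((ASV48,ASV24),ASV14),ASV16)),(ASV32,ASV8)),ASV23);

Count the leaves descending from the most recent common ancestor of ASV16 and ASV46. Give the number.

The MRCA of ASV16 and ASV46 is the node subtending ((ASV22,((ASV47,ASV46),ASV21,ASV17),(ASV57,ASV29)),(((ASV48,ASV24),ASV14),ASV16)).
That clade contains 11 terminal taxa: ASV14, ASV16, ASV17, ASV21, ASV22, ASV24, ASV29, ASV46, ASV47, ASV48, ASV57.

11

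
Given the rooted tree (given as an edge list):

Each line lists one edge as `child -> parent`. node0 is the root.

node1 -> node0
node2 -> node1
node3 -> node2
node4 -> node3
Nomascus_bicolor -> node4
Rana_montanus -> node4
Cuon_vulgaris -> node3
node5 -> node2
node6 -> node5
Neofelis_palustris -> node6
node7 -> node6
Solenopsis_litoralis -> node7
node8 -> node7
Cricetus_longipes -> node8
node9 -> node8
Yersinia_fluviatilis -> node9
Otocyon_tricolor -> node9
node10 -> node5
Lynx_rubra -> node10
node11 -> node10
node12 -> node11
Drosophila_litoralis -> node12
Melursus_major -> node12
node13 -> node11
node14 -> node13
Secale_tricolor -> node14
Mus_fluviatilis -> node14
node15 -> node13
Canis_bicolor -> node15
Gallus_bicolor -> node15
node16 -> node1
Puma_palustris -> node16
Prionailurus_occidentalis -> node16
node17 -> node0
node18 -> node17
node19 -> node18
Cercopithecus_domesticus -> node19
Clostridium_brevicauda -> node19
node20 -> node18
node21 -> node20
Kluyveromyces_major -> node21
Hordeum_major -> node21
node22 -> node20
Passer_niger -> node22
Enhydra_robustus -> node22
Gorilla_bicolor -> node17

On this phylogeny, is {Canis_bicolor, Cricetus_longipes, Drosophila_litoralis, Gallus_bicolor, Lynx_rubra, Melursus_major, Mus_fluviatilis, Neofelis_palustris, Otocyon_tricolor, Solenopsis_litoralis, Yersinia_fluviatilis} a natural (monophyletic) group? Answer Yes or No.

No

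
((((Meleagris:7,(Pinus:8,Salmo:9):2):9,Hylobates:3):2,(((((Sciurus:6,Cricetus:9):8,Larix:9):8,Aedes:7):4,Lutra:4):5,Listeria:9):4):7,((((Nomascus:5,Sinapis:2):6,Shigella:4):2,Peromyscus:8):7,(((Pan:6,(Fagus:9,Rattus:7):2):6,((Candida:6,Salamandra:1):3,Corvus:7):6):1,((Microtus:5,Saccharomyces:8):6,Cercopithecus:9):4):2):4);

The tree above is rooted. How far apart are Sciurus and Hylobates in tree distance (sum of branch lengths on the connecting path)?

The path runs Sciurus → … → MRCA → … → Hylobates; the MRCA is the node subtending (((Meleagris,(Pinus,Salmo)),Hylobates),(((((Sciurus,Cricetus),Larix),Aedes),Lutra),Listeria)).
Branch lengths along that path: 6 + 8 + 8 + 4 + 5 + 4 + 2 + 3 = 40.

40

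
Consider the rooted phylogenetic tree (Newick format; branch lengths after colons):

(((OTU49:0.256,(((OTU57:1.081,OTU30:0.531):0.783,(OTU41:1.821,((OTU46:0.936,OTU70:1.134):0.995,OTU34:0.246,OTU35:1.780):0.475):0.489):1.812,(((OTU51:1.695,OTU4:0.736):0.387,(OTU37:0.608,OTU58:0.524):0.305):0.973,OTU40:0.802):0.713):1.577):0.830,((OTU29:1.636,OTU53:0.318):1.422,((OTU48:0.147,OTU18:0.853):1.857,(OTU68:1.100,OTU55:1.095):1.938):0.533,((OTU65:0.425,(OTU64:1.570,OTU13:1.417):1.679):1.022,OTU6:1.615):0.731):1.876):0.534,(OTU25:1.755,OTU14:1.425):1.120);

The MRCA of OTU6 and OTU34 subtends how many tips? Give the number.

23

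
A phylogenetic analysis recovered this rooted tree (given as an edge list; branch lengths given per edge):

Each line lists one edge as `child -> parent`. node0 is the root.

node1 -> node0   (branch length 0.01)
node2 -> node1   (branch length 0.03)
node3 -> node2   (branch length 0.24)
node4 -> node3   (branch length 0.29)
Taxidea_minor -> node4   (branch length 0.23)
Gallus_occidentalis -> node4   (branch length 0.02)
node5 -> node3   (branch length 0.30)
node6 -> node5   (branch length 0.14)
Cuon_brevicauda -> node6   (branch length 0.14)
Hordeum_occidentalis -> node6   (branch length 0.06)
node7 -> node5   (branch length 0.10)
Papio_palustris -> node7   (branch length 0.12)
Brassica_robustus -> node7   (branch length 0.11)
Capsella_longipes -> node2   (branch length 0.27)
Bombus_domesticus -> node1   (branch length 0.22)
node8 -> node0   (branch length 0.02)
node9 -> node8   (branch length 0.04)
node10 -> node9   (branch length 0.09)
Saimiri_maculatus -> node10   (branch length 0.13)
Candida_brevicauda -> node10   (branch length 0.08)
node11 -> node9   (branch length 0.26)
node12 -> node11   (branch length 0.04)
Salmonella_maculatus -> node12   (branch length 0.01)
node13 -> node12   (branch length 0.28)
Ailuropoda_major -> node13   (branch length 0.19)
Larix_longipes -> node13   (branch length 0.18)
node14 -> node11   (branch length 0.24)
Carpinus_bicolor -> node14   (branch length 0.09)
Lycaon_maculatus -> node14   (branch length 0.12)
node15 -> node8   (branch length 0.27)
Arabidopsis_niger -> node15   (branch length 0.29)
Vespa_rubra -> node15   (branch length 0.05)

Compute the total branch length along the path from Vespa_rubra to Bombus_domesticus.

0.57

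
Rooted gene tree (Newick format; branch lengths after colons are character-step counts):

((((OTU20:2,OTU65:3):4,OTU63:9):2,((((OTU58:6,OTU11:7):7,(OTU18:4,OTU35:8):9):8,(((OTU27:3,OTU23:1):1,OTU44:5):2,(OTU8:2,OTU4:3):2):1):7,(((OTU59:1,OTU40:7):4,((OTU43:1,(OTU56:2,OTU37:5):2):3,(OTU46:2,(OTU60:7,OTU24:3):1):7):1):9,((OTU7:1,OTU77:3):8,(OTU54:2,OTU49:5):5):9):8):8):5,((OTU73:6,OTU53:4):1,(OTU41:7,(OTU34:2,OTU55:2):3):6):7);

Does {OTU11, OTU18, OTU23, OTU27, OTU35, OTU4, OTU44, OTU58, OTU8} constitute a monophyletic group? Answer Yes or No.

Yes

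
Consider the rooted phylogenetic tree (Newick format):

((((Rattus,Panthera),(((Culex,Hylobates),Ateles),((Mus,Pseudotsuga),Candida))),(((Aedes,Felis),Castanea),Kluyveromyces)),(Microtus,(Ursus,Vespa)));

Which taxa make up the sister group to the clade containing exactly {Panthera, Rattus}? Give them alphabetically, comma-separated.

Ateles, Candida, Culex, Hylobates, Mus, Pseudotsuga

The clade containing exactly {Panthera, Rattus} attaches to the tree at the node subtending ((Rattus,Panthera),(((Culex,Hylobates),Ateles),((Mus,Pseudotsuga),Candida))).
The other lineage descending from that same node — the sister group — is (((Culex,Hylobates),Ateles),((Mus,Pseudotsuga),Candida)); its 6 tips in alphabetical order are the answer.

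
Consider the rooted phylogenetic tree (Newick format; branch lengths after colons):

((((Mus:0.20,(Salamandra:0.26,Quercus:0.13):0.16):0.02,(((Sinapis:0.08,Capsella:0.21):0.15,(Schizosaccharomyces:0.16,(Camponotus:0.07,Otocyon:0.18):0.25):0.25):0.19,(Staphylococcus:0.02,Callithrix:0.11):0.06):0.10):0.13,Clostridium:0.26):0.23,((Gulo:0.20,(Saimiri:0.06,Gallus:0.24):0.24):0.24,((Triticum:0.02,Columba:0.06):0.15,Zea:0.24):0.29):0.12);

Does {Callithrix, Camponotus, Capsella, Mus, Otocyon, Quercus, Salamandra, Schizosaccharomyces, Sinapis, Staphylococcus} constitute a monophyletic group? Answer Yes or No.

Yes

The most recent common ancestor of these taxa subtends ((Mus,(Salamandra,Quercus)),(((Sinapis,Capsella),(Schizosaccharomyces,(Camponotus,Otocyon))),(Staphylococcus,Callithrix))).
That clade has exactly 10 tips — every listed taxon and nothing else — so the group is monophyletic.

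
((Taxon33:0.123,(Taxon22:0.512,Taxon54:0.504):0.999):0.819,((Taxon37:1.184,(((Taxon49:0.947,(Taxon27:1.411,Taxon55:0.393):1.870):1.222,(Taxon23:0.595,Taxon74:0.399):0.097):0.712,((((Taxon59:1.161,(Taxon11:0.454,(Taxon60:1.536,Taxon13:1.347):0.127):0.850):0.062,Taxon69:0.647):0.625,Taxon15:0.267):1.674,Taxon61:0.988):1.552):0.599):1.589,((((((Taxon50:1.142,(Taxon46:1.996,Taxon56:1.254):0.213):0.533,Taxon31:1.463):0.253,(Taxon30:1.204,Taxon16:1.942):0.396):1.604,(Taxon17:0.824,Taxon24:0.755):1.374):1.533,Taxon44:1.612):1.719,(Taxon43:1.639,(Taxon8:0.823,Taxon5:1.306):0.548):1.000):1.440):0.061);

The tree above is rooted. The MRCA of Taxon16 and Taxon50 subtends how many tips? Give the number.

6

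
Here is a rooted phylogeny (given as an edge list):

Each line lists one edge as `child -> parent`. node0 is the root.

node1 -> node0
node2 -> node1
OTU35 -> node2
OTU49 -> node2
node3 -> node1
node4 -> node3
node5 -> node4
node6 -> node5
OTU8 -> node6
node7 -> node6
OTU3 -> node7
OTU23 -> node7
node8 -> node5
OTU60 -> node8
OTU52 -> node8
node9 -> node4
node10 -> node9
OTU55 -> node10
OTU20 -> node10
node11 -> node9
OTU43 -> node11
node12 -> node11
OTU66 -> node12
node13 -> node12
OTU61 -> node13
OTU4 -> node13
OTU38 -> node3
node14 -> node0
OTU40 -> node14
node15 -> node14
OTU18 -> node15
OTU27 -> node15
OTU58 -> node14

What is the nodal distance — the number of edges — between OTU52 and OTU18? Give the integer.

9

The MRCA of OTU52 and OTU18 is the root of the tree.
From OTU52 up to that node: 6 branches. From OTU18 up to the same node: 3 branches. Total: 6 + 3 = 9.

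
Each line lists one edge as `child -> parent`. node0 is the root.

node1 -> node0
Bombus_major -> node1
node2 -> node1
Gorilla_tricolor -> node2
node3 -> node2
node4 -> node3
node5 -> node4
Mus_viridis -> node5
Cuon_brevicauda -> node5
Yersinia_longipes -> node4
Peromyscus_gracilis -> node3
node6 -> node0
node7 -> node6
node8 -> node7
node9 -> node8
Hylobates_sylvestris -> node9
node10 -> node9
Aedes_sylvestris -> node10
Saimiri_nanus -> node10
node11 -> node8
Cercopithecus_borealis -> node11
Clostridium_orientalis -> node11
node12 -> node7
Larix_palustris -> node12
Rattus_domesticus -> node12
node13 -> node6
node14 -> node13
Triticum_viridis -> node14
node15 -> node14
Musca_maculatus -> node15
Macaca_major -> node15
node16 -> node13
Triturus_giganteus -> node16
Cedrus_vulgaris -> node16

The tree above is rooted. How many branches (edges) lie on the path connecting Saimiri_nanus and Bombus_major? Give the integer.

8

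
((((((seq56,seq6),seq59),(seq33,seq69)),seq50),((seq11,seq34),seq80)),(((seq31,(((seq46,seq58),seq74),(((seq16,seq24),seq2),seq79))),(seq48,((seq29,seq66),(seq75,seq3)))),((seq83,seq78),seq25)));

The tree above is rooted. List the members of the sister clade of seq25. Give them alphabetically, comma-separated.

seq78, seq83

seq25 attaches to the tree at the node subtending ((seq83,seq78),seq25).
The other lineage descending from that same node — the sister group — is (seq83,seq78); its 2 tips in alphabetical order are the answer.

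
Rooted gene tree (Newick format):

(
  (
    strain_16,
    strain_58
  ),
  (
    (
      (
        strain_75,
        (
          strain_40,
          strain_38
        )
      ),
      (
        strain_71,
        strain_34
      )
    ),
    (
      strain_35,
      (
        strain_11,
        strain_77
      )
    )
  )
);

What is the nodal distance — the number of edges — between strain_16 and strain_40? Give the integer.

7

The MRCA of strain_16 and strain_40 is the root of the tree.
From strain_16 up to that node: 2 branches. From strain_40 up to the same node: 5 branches. Total: 2 + 5 = 7.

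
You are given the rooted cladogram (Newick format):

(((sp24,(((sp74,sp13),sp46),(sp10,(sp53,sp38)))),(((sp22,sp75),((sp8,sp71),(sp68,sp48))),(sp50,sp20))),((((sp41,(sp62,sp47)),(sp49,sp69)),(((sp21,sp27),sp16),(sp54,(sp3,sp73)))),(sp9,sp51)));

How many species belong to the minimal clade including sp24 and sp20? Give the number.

15

The MRCA of sp24 and sp20 is the node subtending ((sp24,(((sp74,sp13),sp46),(sp10,(sp53,sp38)))),(((sp22,sp75),((sp8,sp71),(sp68,sp48))),(sp50,sp20))).
That clade contains 15 terminal taxa: sp10, sp13, sp20, sp22, sp24, sp38, sp46, sp48, sp50, sp53, sp68, sp71, sp74, sp75, sp8.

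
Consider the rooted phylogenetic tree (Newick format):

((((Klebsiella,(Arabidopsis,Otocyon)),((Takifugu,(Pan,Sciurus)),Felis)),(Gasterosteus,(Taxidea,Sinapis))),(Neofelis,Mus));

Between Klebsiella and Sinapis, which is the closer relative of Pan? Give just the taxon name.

Klebsiella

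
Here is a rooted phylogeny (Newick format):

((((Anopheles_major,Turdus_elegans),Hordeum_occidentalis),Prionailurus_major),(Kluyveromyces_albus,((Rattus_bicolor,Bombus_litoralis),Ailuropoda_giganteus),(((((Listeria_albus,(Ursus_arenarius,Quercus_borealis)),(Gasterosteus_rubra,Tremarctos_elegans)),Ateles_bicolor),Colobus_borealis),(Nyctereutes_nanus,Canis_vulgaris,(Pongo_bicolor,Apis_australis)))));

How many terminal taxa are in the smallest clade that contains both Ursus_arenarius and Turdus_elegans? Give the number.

19

The MRCA of Ursus_arenarius and Turdus_elegans is the root, so the clade is the entire tree.
That clade contains 19 terminal taxa: Ailuropoda_giganteus, Anopheles_major, Apis_australis, Ateles_bicolor, Bombus_litoralis, Canis_vulgaris, Colobus_borealis, Gasterosteus_rubra, Hordeum_occidentalis, Kluyveromyces_albus, Listeria_albus, Nyctereutes_nanus, Pongo_bicolor, Prionailurus_major, Quercus_borealis, Rattus_bicolor, Tremarctos_elegans, Turdus_elegans, Ursus_arenarius.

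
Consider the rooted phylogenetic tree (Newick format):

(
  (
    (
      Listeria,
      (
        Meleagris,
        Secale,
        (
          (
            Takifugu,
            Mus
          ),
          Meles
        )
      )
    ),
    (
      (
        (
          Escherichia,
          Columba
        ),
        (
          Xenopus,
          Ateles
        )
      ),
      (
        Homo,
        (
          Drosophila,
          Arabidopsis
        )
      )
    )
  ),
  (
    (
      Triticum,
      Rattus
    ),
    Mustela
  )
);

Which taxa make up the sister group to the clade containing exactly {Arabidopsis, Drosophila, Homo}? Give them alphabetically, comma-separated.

The clade containing exactly {Arabidopsis, Drosophila, Homo} attaches to the tree at the node subtending (((Escherichia,Columba),(Xenopus,Ateles)),(Homo,(Drosophila,Arabidopsis))).
The other lineage descending from that same node — the sister group — is ((Escherichia,Columba),(Xenopus,Ateles)); its 4 tips in alphabetical order are the answer.

Ateles, Columba, Escherichia, Xenopus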